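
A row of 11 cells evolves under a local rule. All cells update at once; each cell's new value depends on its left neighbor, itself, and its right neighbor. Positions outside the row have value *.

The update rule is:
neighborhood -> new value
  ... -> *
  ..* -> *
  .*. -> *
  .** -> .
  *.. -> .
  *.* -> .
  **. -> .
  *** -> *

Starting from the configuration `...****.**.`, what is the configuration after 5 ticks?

tick 1: .**.**.....
tick 2: .......****
tick 3: .******.***
tick 4: ..****...**
tick 5: .*.**..**.*

.*.**..**.*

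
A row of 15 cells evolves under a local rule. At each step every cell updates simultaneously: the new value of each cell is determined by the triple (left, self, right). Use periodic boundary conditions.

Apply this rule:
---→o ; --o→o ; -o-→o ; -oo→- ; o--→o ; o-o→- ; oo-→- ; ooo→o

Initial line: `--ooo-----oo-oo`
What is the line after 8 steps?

-oooooooo-ooooo

step 1: oo-o-ooooo-----
step 2: ---o--ooo-ooooo
step 3: oooooo-o---ooo-
step 4: -oooo--oooo-o--
step 5: o-oo-oo-oo--ooo
step 6: ----------oo-oo
step 7: oooooooooo-----
step 8: -oooooooo-ooooo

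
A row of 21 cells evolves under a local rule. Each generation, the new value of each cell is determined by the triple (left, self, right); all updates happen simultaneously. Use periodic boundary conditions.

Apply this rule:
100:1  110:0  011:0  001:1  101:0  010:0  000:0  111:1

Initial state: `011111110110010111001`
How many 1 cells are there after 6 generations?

6

001111100001100010110
010111010010010100001
000010001101100010010
000101010000010101101
101000001000100000000
000100010101010000001
count of 1: 6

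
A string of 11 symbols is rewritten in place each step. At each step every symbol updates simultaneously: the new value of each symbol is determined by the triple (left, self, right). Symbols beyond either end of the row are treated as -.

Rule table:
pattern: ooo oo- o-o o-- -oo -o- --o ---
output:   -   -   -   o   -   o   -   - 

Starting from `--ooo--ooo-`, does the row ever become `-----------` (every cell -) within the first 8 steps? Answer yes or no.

step 1: -----o----o
step 2: -----oo---o
step 3: -------o--o
step 4: -------oo-o
step 5: ----------o
step 6: ----------o  (fixed point — unchanged through step 8)
step 8 is ----------o, still not uniform -

no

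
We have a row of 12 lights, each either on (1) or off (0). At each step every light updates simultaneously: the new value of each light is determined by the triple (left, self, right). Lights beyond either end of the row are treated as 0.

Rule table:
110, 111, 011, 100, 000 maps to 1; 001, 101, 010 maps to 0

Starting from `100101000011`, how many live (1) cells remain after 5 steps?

step 1: 010000111011
step 2: 001110111011
step 3: 101110111011
step 4: 001110111011  (repeats step 2; period 2)
step 5: 101110111011
count of 1: 9

9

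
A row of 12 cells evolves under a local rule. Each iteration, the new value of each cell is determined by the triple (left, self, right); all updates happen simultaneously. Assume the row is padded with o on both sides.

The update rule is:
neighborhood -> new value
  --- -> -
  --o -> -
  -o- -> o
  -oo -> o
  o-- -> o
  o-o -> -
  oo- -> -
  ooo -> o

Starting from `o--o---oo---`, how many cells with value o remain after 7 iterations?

5

-o-oo--o-o--
-o-o-o-o-oo-
-o-o-o-o-o--
-o-o-o-o-oo-  (repeats iteration 2; period 2)
iteration 7: -o-o-o-o-o--
count of o: 5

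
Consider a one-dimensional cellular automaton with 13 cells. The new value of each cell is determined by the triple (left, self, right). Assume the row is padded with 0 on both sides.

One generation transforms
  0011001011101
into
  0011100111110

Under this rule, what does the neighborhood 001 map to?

0

At position 1 the neighborhood is 001; the next row has 0 there.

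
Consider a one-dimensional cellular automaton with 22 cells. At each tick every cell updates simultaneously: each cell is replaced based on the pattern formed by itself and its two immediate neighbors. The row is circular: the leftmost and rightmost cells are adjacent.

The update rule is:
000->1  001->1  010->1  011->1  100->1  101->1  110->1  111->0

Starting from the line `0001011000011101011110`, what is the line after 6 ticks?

1111111111110111110011
0000000000011100011110
1111111111110111110011  (repeats tick 1; period 2)
tick 6: 0000000000011100011110

0000000000011100011110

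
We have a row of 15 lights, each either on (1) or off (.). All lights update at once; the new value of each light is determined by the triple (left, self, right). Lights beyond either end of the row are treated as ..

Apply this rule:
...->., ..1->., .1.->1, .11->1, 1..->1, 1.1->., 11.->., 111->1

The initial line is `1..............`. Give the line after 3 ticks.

1.11...........

11.............
1.1............
1.11...........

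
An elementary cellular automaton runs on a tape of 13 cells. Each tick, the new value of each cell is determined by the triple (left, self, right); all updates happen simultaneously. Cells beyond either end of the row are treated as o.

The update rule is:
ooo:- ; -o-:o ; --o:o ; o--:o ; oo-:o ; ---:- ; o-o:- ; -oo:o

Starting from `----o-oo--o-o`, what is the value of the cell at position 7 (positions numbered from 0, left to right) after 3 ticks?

o--oo-ooooo-o
ooooo-o---o-o
----o-oo-oo-o
position 7 holds o

o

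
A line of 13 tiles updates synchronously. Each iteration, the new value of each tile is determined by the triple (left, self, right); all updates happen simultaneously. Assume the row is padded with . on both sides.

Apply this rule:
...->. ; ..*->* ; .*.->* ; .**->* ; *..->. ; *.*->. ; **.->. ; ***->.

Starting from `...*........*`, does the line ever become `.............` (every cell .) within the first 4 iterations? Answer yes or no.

no

..**.......**
.**.......**.
**.......**..
*.......**...
iteration 4 is *.......**..., still not uniform .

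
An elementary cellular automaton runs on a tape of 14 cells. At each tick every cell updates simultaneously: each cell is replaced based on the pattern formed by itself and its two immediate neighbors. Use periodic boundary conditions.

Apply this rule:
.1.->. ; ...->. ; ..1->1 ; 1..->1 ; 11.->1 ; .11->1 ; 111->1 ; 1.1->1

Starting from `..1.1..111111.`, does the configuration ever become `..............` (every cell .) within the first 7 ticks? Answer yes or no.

.1.1.111111111
1.1.1111111111
11.11111111111
11111111111111
11111111111111  (fixed point — unchanged through tick 7)
tick 7 is 11111111111111, still not uniform .

no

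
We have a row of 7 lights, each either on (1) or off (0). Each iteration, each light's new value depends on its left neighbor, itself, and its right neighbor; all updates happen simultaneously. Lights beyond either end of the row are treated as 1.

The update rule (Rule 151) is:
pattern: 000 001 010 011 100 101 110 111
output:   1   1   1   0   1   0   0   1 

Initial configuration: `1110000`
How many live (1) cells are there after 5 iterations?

iteration 1: 1101111
iteration 2: 1000111
iteration 3: 0111011
iteration 4: 0010001
iteration 5: 1111110
count of 1: 6

6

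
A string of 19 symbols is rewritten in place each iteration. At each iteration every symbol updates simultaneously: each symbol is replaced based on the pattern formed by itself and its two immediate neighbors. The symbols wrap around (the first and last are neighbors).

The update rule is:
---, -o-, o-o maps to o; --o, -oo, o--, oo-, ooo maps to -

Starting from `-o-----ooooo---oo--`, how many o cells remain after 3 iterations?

6

iteration 1: -o-ooo-------o----o
iteration 2: ooo----ooooo-o-oo-o
iteration 3: ----oo------ooo--o-
count of o: 6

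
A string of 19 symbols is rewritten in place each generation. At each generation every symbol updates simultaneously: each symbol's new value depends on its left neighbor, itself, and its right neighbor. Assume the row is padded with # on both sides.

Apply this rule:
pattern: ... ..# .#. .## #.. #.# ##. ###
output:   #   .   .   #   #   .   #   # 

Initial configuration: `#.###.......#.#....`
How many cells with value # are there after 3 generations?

16

#.#########....###.
#.############.###.
#.############.###.
count of #: 16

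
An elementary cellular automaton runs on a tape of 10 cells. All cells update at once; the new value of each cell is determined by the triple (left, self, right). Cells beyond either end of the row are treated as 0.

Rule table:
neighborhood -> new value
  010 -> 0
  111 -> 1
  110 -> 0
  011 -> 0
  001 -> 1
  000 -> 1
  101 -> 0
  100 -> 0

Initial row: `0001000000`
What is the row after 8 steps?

step 1: 1110011111
step 2: 0100101110
step 3: 1001000100
step 4: 0010011001
step 5: 1100100010
step 6: 0001001100
step 7: 1110010001
step 8: 0100100110

0100100110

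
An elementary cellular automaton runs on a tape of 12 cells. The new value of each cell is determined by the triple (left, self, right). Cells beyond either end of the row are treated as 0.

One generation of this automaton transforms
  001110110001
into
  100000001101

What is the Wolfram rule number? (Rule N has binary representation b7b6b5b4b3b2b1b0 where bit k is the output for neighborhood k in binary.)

position 3: 111 → 0  (bit 7 = 0)
position 4: 110 → 0  (bit 6 = 0)
position 5: 101 → 0  (bit 5 = 0)
position 8: 100 → 1  (bit 4 = 1)
position 2: 011 → 0  (bit 3 = 0)
position 11: 010 → 1  (bit 2 = 1)
position 1: 001 → 0  (bit 1 = 0)
position 0: 000 → 1  (bit 0 = 1)
bits b7..b0 = 00010101 = 21

21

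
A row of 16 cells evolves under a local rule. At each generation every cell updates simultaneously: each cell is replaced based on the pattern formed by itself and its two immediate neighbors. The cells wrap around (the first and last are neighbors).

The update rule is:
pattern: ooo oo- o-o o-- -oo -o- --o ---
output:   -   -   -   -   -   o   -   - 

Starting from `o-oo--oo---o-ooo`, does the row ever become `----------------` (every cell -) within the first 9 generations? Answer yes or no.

generation 1: -----------o----
generation 2: -----------o----  (fixed point — unchanged through generation 9)
generation 9 is -----------o----, still not uniform -

no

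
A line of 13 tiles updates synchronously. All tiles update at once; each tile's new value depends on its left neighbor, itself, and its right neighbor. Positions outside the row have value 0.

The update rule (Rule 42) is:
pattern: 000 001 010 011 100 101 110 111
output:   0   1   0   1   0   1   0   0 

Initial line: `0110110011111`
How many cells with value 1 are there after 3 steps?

4

1101100110000
1011001100000
0110011000000
count of 1: 4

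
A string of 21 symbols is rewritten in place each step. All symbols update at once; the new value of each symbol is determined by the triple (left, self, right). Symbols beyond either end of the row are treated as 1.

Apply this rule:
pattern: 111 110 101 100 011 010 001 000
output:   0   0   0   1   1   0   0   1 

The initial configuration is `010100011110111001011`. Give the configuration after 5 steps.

step 1: 000011010000100100010
step 2: 111010001110010011000
step 3: 000001101001001010110
step 4: 111101000100100000100
step 5: 000000110010011110010

000000110010011110010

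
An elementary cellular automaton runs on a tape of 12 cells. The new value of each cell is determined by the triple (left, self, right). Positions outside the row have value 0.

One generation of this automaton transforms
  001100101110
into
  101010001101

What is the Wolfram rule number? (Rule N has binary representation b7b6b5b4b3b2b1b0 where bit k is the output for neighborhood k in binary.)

153

position 9: 111 → 1  (bit 7 = 1)
position 3: 110 → 0  (bit 6 = 0)
position 7: 101 → 0  (bit 5 = 0)
position 4: 100 → 1  (bit 4 = 1)
position 2: 011 → 1  (bit 3 = 1)
position 6: 010 → 0  (bit 2 = 0)
position 1: 001 → 0  (bit 1 = 0)
position 0: 000 → 1  (bit 0 = 1)
bits b7..b0 = 10011001 = 153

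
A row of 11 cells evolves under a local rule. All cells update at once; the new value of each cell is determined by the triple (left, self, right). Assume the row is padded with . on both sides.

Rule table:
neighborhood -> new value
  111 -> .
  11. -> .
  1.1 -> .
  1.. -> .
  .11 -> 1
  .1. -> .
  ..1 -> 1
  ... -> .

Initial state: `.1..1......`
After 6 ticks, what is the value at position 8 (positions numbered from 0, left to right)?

1..1.......
..1........
.1.........
1..........
...........
...........
position 8 holds .

.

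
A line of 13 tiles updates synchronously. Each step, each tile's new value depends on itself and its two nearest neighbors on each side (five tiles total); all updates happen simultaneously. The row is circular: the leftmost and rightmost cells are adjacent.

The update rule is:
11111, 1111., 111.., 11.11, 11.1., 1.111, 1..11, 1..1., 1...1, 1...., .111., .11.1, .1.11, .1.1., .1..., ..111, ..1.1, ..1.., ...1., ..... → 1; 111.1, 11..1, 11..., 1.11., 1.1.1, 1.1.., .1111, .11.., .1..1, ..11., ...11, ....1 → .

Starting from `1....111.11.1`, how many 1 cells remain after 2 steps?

..1..11.1.11.
111.1.11.1...
count of 1: 7

7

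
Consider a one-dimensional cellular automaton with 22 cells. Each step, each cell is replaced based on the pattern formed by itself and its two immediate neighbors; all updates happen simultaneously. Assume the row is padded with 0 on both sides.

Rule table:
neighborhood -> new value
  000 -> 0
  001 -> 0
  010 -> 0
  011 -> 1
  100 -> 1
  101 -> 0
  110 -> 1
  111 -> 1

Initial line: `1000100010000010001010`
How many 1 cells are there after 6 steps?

4

0100010001000001000001
0010001000100000100000
0001000100010000010000
0000100010001000001000
0000010001000100000100
0000001000100010000010
count of 1: 4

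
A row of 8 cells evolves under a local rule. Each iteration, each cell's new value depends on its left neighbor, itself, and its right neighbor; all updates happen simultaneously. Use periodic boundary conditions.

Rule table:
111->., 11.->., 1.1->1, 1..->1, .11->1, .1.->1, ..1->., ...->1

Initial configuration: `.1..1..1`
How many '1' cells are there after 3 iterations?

5

111.11.1
...11.11
11.1.11.
count of 1: 5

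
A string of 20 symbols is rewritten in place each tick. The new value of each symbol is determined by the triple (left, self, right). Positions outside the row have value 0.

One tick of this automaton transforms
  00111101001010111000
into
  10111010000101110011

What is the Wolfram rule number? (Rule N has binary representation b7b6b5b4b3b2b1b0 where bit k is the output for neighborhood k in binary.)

position 3: 111 → 1  (bit 7 = 1)
position 5: 110 → 0  (bit 6 = 0)
position 6: 101 → 1  (bit 5 = 1)
position 8: 100 → 0  (bit 4 = 0)
position 2: 011 → 1  (bit 3 = 1)
position 7: 010 → 0  (bit 2 = 0)
position 1: 001 → 0  (bit 1 = 0)
position 0: 000 → 1  (bit 0 = 1)
bits b7..b0 = 10101001 = 169

169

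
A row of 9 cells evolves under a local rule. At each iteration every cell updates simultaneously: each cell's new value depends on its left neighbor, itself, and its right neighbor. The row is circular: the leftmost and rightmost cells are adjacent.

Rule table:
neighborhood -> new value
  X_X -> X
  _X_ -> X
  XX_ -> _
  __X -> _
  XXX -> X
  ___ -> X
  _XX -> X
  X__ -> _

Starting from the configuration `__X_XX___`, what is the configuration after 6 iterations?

___XXXXXX

iteration 1: X_XXX__XX
iteration 2: _XXX___XX
iteration 3: XXX__X_X_
iteration 4: XX___XXXX
iteration 5: X__X_XXXX
iteration 6: ___XXXXXX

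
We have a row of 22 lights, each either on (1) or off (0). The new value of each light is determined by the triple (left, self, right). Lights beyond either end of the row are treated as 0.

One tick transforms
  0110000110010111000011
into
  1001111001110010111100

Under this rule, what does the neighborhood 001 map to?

At position 0 the neighborhood is 001; the next row has 1 there.

1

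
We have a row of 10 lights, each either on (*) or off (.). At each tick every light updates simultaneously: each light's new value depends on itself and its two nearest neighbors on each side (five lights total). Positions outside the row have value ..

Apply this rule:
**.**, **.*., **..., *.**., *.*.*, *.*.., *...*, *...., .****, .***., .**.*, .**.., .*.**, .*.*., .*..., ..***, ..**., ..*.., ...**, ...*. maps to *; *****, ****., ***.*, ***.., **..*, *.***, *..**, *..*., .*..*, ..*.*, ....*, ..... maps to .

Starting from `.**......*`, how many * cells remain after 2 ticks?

*****...**
**...*****
count of *: 7

7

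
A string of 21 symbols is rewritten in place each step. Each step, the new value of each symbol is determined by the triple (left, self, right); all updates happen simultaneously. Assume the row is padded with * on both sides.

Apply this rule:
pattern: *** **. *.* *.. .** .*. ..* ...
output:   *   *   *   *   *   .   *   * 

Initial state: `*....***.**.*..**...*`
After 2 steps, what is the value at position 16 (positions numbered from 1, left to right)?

step 1: ************.********
step 2: *********************
position 16 holds *

*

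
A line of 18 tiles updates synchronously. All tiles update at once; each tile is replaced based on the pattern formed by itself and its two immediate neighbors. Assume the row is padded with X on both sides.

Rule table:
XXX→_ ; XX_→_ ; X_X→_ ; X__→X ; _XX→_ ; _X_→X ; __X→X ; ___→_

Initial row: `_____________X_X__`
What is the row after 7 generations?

X___XX_XX________X

generation 1: X___________XX_XXX
generation 2: _X_________X______
generation 3: _XX_______XXX____X
generation 4: ___X_____X___X__X_
generation 5: X_XXX___XXX_XXXXX_
generation 6: _____X_X__________
generation 7: X___XX_XX________X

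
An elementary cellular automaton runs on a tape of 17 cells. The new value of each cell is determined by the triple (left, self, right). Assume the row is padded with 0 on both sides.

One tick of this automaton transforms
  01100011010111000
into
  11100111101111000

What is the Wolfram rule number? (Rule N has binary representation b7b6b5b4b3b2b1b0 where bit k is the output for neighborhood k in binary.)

position 12: 111 → 1  (bit 7 = 1)
position 2: 110 → 1  (bit 6 = 1)
position 8: 101 → 1  (bit 5 = 1)
position 3: 100 → 0  (bit 4 = 0)
position 1: 011 → 1  (bit 3 = 1)
position 9: 010 → 0  (bit 2 = 0)
position 0: 001 → 1  (bit 1 = 1)
position 4: 000 → 0  (bit 0 = 0)
bits b7..b0 = 11101010 = 234

234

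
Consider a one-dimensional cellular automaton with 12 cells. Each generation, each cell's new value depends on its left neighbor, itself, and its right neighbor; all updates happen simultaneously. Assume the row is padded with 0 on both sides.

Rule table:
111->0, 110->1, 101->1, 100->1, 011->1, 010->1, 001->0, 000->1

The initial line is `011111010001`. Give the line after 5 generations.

010111010001

010001111101
011101000111
010111110101
011100011111
010111010001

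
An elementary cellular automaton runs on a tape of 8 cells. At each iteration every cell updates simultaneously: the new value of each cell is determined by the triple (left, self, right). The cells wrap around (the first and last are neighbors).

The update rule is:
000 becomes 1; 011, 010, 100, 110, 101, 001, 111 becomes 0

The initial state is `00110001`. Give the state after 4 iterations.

00000100
11110001
00000100  (repeats iteration 1; period 2)
iteration 4: 11110001

11110001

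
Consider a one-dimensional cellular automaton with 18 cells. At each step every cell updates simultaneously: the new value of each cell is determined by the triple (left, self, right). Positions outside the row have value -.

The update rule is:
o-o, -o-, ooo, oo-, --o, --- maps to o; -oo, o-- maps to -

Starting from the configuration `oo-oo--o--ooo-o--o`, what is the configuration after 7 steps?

-oo-o-oo-o-oooo-oo
o-oooo-oooo-oooo-o
oo-oooo-oooo-ooooo
-oo-oooo-oooo-oooo
o-oo-oooo-oooo-ooo
oo-oo-oooo-oooo-oo
-oo-oo-oooo-oooo-o

-oo-oo-oooo-oooo-o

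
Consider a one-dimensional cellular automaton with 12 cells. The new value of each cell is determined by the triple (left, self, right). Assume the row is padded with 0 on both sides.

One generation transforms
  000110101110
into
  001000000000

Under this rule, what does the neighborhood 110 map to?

At position 4 the neighborhood is 110; the next row has 0 there.

0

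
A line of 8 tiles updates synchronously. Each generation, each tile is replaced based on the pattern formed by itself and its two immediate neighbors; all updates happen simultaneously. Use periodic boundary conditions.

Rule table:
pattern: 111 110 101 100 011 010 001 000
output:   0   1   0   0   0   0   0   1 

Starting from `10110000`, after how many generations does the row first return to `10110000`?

generation 1: 00010110
generation 2: 11000010
generation 3: 01011000
generation 4: 00001011
generation 5: 01100001
generation 6: 00101100
generation 7: 10000101
generation 8: 10110000

8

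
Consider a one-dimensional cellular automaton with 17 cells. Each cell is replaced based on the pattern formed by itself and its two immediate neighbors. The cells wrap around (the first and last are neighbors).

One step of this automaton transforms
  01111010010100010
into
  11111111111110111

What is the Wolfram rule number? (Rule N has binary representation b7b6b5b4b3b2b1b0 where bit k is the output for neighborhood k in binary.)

position 2: 111 → 1  (bit 7 = 1)
position 4: 110 → 1  (bit 6 = 1)
position 5: 101 → 1  (bit 5 = 1)
position 7: 100 → 1  (bit 4 = 1)
position 1: 011 → 1  (bit 3 = 1)
position 6: 010 → 1  (bit 2 = 1)
position 0: 001 → 1  (bit 1 = 1)
position 13: 000 → 0  (bit 0 = 0)
bits b7..b0 = 11111110 = 254

254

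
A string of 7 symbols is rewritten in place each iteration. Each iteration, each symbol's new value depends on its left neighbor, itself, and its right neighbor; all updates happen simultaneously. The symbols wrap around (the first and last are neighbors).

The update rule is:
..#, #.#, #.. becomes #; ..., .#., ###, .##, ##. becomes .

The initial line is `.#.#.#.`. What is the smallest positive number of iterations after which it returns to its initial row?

2

#.#.#.#
.#.#.#.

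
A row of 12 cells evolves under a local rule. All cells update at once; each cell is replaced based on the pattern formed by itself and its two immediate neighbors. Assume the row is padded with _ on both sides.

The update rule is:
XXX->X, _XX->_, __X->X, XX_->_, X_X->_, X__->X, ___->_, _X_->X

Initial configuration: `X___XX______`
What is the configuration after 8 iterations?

XX_X__X_____
___XXXXX____
__X_XXX_X___
_XX__X__XX__
X__XXXXX__X_
XXX_XXX_XXXX
_X___X___XX_
XXX_XXX_X__X

XXX_XXX_X__X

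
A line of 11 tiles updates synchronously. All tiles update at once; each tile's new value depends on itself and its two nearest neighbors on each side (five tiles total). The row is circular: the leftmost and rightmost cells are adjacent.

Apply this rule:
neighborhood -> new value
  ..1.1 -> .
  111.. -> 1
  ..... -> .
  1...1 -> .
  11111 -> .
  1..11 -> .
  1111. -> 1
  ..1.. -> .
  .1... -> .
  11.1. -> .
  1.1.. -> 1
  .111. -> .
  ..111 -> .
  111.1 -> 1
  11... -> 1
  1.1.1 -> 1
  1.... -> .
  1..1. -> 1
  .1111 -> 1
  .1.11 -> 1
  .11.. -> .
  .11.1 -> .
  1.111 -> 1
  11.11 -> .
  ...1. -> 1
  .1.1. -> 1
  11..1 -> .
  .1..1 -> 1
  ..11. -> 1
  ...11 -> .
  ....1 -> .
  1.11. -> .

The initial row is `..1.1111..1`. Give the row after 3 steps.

11.11111.1.
...11.11.11
1..1.......

1..1.......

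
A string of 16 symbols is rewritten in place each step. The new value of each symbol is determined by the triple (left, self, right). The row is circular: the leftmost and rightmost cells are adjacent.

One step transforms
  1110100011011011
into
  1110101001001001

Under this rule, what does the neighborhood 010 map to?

1

At position 4 the neighborhood is 010; the next row has 1 there.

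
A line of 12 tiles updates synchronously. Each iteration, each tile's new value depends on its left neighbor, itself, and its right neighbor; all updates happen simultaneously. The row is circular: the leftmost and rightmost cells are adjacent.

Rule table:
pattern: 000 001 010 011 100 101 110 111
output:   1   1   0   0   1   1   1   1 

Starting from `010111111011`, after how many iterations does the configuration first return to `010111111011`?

12

101011111101
110101111110
011010111111
101101011111
110110101111
111011010111
111101101011
111110110101
111111011010
011111101101
101111110110
010111111011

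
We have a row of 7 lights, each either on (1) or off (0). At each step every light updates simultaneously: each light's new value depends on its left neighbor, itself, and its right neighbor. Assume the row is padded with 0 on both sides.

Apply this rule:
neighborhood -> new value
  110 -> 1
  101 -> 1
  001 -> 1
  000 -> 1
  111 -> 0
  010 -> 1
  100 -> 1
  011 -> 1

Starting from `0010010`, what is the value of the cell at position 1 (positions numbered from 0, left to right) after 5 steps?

1

1111111
1000001
1111111  (repeats step 1; period 2)
step 5: 1111111
position 1 holds 1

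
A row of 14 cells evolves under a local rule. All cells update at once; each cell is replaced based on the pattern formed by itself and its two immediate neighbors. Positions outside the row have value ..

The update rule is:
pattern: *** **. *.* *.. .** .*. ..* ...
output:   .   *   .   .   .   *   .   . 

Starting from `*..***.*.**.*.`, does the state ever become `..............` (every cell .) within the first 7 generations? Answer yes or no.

generation 1: *....*.*..*.*.
generation 2: *....*.*..*.*.  (fixed point — unchanged through generation 7)
generation 7 is *....*.*..*.*., still not uniform .

no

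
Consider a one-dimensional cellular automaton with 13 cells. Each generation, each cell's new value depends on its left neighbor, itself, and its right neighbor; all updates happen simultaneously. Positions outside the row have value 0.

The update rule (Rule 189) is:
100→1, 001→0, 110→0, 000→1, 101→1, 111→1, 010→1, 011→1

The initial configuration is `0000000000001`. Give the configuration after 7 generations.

generation 1: 1111111111101
generation 2: 1111111111011
generation 3: 1111111110110
generation 4: 1111111101101
generation 5: 1111111011011
generation 6: 1111110110110
generation 7: 1111101101101

1111101101101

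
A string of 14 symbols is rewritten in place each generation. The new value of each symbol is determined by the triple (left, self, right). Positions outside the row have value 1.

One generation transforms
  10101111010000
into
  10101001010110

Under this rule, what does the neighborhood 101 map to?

0

At position 1 the neighborhood is 101; the next row has 0 there.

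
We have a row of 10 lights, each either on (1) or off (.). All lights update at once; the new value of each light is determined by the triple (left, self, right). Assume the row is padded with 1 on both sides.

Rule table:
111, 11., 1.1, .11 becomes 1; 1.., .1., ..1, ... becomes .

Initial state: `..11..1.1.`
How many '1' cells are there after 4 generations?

4

..11...1.1
..11....11
..11....11  (fixed point — unchanged through generation 4)
count of 1: 4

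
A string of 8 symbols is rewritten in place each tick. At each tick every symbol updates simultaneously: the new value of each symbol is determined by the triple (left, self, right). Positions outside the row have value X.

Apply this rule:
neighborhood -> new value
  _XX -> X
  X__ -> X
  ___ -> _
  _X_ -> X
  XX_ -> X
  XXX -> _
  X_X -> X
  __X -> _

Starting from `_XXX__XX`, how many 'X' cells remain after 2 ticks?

7

XX_XX_X_
_XXXXXXX
count of X: 7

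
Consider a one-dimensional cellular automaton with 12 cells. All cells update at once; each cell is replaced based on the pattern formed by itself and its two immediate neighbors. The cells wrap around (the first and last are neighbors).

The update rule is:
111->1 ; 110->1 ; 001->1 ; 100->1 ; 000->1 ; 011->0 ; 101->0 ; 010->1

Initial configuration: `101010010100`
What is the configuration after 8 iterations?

111110011001

101011110111
101001110011
101110111101
100110011100
111011101111
111001100111
111110111011
111110011001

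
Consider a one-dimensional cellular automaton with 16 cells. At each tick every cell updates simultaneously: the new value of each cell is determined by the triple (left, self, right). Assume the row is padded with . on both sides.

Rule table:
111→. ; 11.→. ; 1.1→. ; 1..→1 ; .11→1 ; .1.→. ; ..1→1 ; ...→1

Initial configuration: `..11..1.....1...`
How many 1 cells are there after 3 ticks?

12

111.11.11111.111
1...1..1.....1..
.111.11.11111.11
count of 1: 12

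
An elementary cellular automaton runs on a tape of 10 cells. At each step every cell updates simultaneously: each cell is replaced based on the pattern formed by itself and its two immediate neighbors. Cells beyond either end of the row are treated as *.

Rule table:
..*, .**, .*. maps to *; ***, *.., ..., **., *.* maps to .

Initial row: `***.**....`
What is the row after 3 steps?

..**...**.

step 1: ....*....*
step 2: ...**...**
step 3: ..**...**.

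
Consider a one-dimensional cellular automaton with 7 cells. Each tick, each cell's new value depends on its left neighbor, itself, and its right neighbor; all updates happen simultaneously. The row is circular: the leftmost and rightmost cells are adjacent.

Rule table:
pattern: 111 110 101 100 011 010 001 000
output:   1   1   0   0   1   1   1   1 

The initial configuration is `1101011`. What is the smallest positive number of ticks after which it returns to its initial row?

1101011

1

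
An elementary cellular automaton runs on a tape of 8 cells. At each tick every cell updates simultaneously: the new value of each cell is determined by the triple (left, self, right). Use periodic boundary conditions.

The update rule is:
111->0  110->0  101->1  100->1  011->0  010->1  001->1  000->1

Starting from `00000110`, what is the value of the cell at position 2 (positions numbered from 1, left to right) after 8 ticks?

0

11111001
00000110  (repeats tick 0; period 2)
tick 8: 00000110
position 2 holds 0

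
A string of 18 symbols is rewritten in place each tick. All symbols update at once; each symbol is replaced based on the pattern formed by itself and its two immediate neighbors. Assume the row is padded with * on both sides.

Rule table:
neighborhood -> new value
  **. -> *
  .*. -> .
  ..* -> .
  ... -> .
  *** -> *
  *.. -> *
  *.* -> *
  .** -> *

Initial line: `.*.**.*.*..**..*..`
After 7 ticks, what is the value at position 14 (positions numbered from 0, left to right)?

tick 1: *.****.*.*.***..*.
tick 2: *******.*.*****..*
tick 3: ********.*******.*
tick 4: ******************
tick 5: ******************  (fixed point — unchanged through tick 7)
position 14 holds *

*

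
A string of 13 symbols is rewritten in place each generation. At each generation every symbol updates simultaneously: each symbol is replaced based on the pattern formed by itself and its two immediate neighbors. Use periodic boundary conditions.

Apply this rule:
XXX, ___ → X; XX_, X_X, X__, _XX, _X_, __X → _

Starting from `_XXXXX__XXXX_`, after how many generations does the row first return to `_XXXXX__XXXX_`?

__XXX____XX__
X__X__XX____X
_________XX__
XXXXXXXX____X
XXXXXXX__XX__
_XXXXX_______
__XXX__XXXXXX
___X____XXXX_
XX___XX__XX__
___X_________
XX___XXXXXXXX
X__X__XXXXXXX
_______XXXXXX
_XXXXX__XXXX_

14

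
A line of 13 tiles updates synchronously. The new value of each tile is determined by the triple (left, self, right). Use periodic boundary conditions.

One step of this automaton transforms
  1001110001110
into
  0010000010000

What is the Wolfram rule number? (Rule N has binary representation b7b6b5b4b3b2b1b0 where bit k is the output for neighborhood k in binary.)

position 4: 111 → 0  (bit 7 = 0)
position 5: 110 → 0  (bit 6 = 0)
position 12: 101 → 0  (bit 5 = 0)
position 1: 100 → 0  (bit 4 = 0)
position 3: 011 → 0  (bit 3 = 0)
position 0: 010 → 0  (bit 2 = 0)
position 2: 001 → 1  (bit 1 = 1)
position 7: 000 → 0  (bit 0 = 0)
bits b7..b0 = 00000010 = 2

2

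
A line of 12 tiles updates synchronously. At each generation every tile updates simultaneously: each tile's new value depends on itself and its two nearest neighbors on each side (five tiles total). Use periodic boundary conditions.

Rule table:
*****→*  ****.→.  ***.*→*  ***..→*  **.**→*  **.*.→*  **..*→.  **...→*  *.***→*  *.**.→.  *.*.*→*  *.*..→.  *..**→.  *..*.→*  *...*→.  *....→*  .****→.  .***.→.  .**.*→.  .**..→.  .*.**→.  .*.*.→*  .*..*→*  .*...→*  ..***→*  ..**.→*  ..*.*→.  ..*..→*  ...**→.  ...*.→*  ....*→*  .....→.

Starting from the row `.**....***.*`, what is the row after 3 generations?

...***.*.***
*..*.***.*.*
..*..*.***..

..*..*.***..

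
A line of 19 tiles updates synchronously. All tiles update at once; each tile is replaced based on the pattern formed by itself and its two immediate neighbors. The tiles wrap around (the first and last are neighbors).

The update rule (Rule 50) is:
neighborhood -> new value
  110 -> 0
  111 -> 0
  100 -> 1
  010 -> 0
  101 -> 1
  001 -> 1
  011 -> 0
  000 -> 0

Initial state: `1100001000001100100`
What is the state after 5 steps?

step 1: 0010010100010011011
step 2: 1101101010101100100
step 3: 0010010101010011011
step 4: 1101101010101100100  (repeats step 2; period 2)
step 5: 0010010101010011011

0010010101010011011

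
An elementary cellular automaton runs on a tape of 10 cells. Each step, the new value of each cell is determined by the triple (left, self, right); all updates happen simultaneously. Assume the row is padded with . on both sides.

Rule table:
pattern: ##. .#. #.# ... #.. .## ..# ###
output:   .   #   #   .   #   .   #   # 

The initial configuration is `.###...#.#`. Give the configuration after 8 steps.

###..#.##.

#.#.#.####
######.##.
.####.#..#
#.##.#####
##..#.###.
..####.#.#
.#.##.####
###..#.##.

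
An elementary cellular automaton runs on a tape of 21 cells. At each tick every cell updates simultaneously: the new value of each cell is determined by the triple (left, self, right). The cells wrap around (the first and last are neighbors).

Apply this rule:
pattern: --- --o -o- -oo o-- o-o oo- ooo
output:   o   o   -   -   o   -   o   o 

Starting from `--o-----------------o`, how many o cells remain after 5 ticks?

19

tick 1: oo-ooooooooooooooooo-
tick 2: -o--oooooooooooooooo-
tick 3: o-oo-oooooooooooooooo
tick 4: o--o--ooooooooooooooo
tick 5: ooo-oo-oooooooooooooo
count of o: 19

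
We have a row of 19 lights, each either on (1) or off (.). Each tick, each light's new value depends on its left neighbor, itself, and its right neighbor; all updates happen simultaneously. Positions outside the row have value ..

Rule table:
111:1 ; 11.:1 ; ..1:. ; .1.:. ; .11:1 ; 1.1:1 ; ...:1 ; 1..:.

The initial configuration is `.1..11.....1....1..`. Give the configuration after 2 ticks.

111.111111.1.11.1..

....11.111...11...1
111.111111.1.11.1..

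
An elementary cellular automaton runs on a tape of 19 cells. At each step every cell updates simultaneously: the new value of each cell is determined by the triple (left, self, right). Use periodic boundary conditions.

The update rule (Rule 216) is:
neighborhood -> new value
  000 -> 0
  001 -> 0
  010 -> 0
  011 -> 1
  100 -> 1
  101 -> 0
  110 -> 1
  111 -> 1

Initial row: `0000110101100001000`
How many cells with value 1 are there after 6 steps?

13

step 1: 0000110001110000100
step 2: 0000111001111000010
step 3: 0000111101111100001
step 4: 1000111101111110000
step 5: 0100111101111111000
step 6: 0010111101111111100
count of 1: 13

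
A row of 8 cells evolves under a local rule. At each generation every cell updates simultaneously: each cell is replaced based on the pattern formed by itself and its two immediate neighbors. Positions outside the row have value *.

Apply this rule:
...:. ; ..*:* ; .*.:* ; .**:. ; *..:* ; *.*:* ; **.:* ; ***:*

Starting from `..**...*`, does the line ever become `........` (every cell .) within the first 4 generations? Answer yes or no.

no

generation 1: **.**.*.
generation 2: ***.****
generation 3: ****.***
generation 4: *****.**
generation 4 is *****.**, still not uniform .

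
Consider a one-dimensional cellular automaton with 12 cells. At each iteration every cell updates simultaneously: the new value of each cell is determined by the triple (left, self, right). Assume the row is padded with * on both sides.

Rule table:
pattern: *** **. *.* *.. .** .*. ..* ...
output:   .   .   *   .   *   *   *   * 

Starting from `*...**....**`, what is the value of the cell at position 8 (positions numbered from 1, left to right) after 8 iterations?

*

iteration 1: ..***..****.
iteration 2: .**...**...*
iteration 3: **..***..***
iteration 4: ...**...**..
iteration 5: .***..***..*
iteration 6: **...**...**
iteration 7: ...***..***.
iteration 8: .***...**..*
position 8 holds *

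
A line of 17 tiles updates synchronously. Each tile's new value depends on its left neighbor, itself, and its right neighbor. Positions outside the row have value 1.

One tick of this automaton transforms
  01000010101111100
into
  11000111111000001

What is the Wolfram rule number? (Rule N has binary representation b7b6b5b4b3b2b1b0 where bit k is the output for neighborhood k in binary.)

position 11: 111 → 0  (bit 7 = 0)
position 14: 110 → 0  (bit 6 = 0)
position 0: 101 → 1  (bit 5 = 1)
position 2: 100 → 0  (bit 4 = 0)
position 10: 011 → 1  (bit 3 = 1)
position 1: 010 → 1  (bit 2 = 1)
position 5: 001 → 1  (bit 1 = 1)
position 3: 000 → 0  (bit 0 = 0)
bits b7..b0 = 00101110 = 46

46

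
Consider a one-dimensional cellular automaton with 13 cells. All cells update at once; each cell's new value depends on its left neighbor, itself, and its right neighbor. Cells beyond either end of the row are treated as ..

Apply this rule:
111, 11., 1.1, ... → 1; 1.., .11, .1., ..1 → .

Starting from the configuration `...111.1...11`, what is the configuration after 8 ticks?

11..111..1..1
.1...11......
...1..1.11111
11.....1.1111
.1.111..1.111
..1.11...1.11
1..1.1.1..1.1
....1.1....1.

....1.1....1.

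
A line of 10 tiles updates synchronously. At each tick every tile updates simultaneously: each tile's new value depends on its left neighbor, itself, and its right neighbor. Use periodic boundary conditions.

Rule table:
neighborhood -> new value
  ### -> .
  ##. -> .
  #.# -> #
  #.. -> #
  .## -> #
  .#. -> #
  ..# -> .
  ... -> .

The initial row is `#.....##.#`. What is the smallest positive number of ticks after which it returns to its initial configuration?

.#....#.##
###...###.
#..#..#..#
.#.##.##.#
####.##.##
....##.##.
....#.##.#
#...###.##
.#..#..##.
.##.##.#.#
##.##.####
..##.##...
..#.##.#..
..###.###.
..#..##..#
#.##.#.#.#
.##.######
##.##.....
#.##.#....
###.###...
#..##..#..
##.#.#.##.
#.######.#
.##.....##
##.#....#.
#.###...##
.##..#..#.
.#.#.##.##
######.##.
#.....##.#

30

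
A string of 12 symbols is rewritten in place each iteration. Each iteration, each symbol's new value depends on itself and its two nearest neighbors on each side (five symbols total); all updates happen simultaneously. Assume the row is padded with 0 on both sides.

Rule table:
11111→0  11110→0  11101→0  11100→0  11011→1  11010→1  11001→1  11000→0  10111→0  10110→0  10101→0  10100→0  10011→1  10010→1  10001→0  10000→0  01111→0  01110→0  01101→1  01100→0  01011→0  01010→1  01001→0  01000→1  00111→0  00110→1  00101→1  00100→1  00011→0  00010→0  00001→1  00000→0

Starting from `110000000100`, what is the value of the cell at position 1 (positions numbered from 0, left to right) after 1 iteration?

0

100000010110
position 1 holds 0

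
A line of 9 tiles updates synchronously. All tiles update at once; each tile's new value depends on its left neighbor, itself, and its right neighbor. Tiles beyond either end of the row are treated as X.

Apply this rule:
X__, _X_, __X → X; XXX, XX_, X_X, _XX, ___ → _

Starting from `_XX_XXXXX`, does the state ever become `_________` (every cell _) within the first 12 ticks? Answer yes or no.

_________
all cells are _ at tick 1

yes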